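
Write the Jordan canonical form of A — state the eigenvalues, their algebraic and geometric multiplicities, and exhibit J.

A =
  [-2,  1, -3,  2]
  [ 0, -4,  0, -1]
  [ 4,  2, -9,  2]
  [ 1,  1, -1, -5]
J_3(-5) ⊕ J_1(-5)

The characteristic polynomial is
  det(x·I − A) = x^4 + 20*x^3 + 150*x^2 + 500*x + 625 = (x + 5)^4

Eigenvalues and multiplicities (the geometric multiplicity of λ is n − rank(A − λI), which equals the number of Jordan blocks for λ):
  λ = -5: algebraic multiplicity = 4, geometric multiplicity = 2

Determining the block sizes for each eigenvalue:
  λ = -5: with am = 4 and gm = 2, the partition is not yet determined (e.g. several partitions of 4 into 2 parts exist). Let N = A − (-5)·I. Computing rank(N^1) = 2, rank(N^2) = 1, rank(N^3) = 0; the number of blocks of size ≥ j is rank(N^{j−1}) − rank(N^j), giving [2, 1, 1]. So we have 1 block(s) of size 3, 1 block(s) of size 1 → block sizes [3, 1]

Assembling the blocks gives a Jordan form
J =
  [-5,  1,  0,  0]
  [ 0, -5,  1,  0]
  [ 0,  0, -5,  0]
  [ 0,  0,  0, -5]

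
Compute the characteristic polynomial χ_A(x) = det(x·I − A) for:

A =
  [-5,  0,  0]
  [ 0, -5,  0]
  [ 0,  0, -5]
x^3 + 15*x^2 + 75*x + 125

Expanding det(x·I − A) (e.g. by cofactor expansion or by noting that A is similar to its Jordan form J, which has the same characteristic polynomial as A) gives
  χ_A(x) = x^3 + 15*x^2 + 75*x + 125
which factors as (x + 5)^3. The eigenvalues (with algebraic multiplicities) are λ = -5 with multiplicity 3.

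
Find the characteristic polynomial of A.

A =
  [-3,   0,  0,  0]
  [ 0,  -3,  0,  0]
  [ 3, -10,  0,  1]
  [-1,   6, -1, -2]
x^4 + 8*x^3 + 22*x^2 + 24*x + 9

Expanding det(x·I − A) (e.g. by cofactor expansion or by noting that A is similar to its Jordan form J, which has the same characteristic polynomial as A) gives
  χ_A(x) = x^4 + 8*x^3 + 22*x^2 + 24*x + 9
which factors as (x + 1)^2*(x + 3)^2. The eigenvalues (with algebraic multiplicities) are λ = -3 with multiplicity 2, λ = -1 with multiplicity 2.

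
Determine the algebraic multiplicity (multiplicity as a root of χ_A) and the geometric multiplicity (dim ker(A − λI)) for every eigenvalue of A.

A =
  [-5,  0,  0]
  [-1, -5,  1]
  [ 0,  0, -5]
λ = -5: alg = 3, geom = 2

Step 1 — factor the characteristic polynomial to read off the algebraic multiplicities:
  χ_A(x) = (x + 5)^3

Step 2 — compute geometric multiplicities via the rank-nullity identity g(λ) = n − rank(A − λI):
  rank(A − (-5)·I) = 1, so dim ker(A − (-5)·I) = n − 1 = 2

Summary:
  λ = -5: algebraic multiplicity = 3, geometric multiplicity = 2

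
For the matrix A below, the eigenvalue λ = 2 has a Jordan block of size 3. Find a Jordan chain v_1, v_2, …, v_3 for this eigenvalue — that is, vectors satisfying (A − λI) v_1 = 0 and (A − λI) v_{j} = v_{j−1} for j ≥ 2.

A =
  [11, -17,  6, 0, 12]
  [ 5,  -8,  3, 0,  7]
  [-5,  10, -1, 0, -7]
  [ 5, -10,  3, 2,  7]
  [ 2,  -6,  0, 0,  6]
A Jordan chain for λ = 2 of length 3:
v_1 = (-10, -6, 6, -6, -4)ᵀ
v_2 = (9, 5, -5, 5, 2)ᵀ
v_3 = (1, 0, 0, 0, 0)ᵀ

Let N = A − (2)·I. We want v_3 with N^3 v_3 = 0 but N^2 v_3 ≠ 0; then v_{j-1} := N · v_j for j = 3, …, 2.

Pick v_3 = (1, 0, 0, 0, 0)ᵀ.
Then v_2 = N · v_3 = (9, 5, -5, 5, 2)ᵀ.
Then v_1 = N · v_2 = (-10, -6, 6, -6, -4)ᵀ.

Sanity check: (A − (2)·I) v_1 = (0, 0, 0, 0, 0)ᵀ = 0. ✓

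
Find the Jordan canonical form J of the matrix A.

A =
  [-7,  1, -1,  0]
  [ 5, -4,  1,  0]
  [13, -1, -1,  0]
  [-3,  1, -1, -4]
J_3(-4) ⊕ J_1(-4)

The characteristic polynomial is
  det(x·I − A) = x^4 + 16*x^3 + 96*x^2 + 256*x + 256 = (x + 4)^4

Eigenvalues and multiplicities (the geometric multiplicity of λ is n − rank(A − λI), which equals the number of Jordan blocks for λ):
  λ = -4: algebraic multiplicity = 4, geometric multiplicity = 2

Determining the block sizes for each eigenvalue:
  λ = -4: with am = 4 and gm = 2, the partition is not yet determined (e.g. several partitions of 4 into 2 parts exist). Let N = A − (-4)·I. Computing rank(N^1) = 2, rank(N^2) = 1, rank(N^3) = 0; the number of blocks of size ≥ j is rank(N^{j−1}) − rank(N^j), giving [2, 1, 1]. So we have 1 block(s) of size 3, 1 block(s) of size 1 → block sizes [3, 1]

Assembling the blocks gives a Jordan form
J =
  [-4,  1,  0,  0]
  [ 0, -4,  1,  0]
  [ 0,  0, -4,  0]
  [ 0,  0,  0, -4]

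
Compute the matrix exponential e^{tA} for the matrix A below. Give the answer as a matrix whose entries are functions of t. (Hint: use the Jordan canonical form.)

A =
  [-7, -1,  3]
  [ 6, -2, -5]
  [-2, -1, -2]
e^{tA} =
  [-2*t*exp(-3*t) + exp(-5*t), -t*exp(-3*t), t*exp(-3*t) + exp(-3*t) - exp(-5*t)]
  [2*t*exp(-3*t) + 2*exp(-3*t) - 2*exp(-5*t), t*exp(-3*t) + exp(-3*t), -t*exp(-3*t) - 2*exp(-3*t) + 2*exp(-5*t)]
  [-2*t*exp(-3*t), -t*exp(-3*t), t*exp(-3*t) + exp(-3*t)]

Strategy: write A = P · J · P⁻¹ where J is a Jordan canonical form, so e^{tA} = P · e^{tJ} · P⁻¹, and e^{tJ} can be computed block-by-block.

A has Jordan form
J =
  [-5,  0,  0]
  [ 0, -3,  1]
  [ 0,  0, -3]
(up to reordering of blocks).

Per-block formulas:
  For a 1×1 block at λ = -5: exp(t · [-5]) = [e^(-5t)].
  For a 2×2 Jordan block J_2(-3): exp(t · J_2(-3)) = e^(-3t)·(I + t·N), where N is the 2×2 nilpotent shift.

After assembling e^{tJ} and conjugating by P, we get:

e^{tA} =
  [-2*t*exp(-3*t) + exp(-5*t), -t*exp(-3*t), t*exp(-3*t) + exp(-3*t) - exp(-5*t)]
  [2*t*exp(-3*t) + 2*exp(-3*t) - 2*exp(-5*t), t*exp(-3*t) + exp(-3*t), -t*exp(-3*t) - 2*exp(-3*t) + 2*exp(-5*t)]
  [-2*t*exp(-3*t), -t*exp(-3*t), t*exp(-3*t) + exp(-3*t)]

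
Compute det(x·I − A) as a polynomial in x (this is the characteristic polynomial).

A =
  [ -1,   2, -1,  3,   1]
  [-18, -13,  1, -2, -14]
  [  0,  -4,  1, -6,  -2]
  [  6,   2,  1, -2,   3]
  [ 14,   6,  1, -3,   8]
x^5 + 7*x^4 + 18*x^3 + 22*x^2 + 13*x + 3

Expanding det(x·I − A) (e.g. by cofactor expansion or by noting that A is similar to its Jordan form J, which has the same characteristic polynomial as A) gives
  χ_A(x) = x^5 + 7*x^4 + 18*x^3 + 22*x^2 + 13*x + 3
which factors as (x + 1)^4*(x + 3). The eigenvalues (with algebraic multiplicities) are λ = -3 with multiplicity 1, λ = -1 with multiplicity 4.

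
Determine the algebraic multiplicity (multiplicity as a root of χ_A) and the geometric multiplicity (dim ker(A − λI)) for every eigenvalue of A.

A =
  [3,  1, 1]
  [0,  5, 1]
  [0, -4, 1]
λ = 3: alg = 3, geom = 1

Step 1 — factor the characteristic polynomial to read off the algebraic multiplicities:
  χ_A(x) = (x - 3)^3

Step 2 — compute geometric multiplicities via the rank-nullity identity g(λ) = n − rank(A − λI):
  rank(A − (3)·I) = 2, so dim ker(A − (3)·I) = n − 2 = 1

Summary:
  λ = 3: algebraic multiplicity = 3, geometric multiplicity = 1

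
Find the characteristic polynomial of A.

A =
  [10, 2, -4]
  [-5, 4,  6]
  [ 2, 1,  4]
x^3 - 18*x^2 + 108*x - 216

Expanding det(x·I − A) (e.g. by cofactor expansion or by noting that A is similar to its Jordan form J, which has the same characteristic polynomial as A) gives
  χ_A(x) = x^3 - 18*x^2 + 108*x - 216
which factors as (x - 6)^3. The eigenvalues (with algebraic multiplicities) are λ = 6 with multiplicity 3.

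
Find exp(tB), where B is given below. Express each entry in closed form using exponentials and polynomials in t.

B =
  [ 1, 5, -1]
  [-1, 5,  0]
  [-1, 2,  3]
e^{tB} =
  [-2*t*exp(3*t) + exp(3*t), -t^2*exp(3*t) + 5*t*exp(3*t), t^2*exp(3*t) - t*exp(3*t)]
  [-t*exp(3*t), -t^2*exp(3*t)/2 + 2*t*exp(3*t) + exp(3*t), t^2*exp(3*t)/2]
  [-t*exp(3*t), -t^2*exp(3*t)/2 + 2*t*exp(3*t), t^2*exp(3*t)/2 + exp(3*t)]

Strategy: write B = P · J · P⁻¹ where J is a Jordan canonical form, so e^{tB} = P · e^{tJ} · P⁻¹, and e^{tJ} can be computed block-by-block.

B has Jordan form
J =
  [3, 1, 0]
  [0, 3, 1]
  [0, 0, 3]
(up to reordering of blocks).

Per-block formulas:
  For a 3×3 Jordan block J_3(3): exp(t · J_3(3)) = e^(3t)·(I + t·N + (t^2/2)·N^2), where N is the 3×3 nilpotent shift.

After assembling e^{tJ} and conjugating by P, we get:

e^{tB} =
  [-2*t*exp(3*t) + exp(3*t), -t^2*exp(3*t) + 5*t*exp(3*t), t^2*exp(3*t) - t*exp(3*t)]
  [-t*exp(3*t), -t^2*exp(3*t)/2 + 2*t*exp(3*t) + exp(3*t), t^2*exp(3*t)/2]
  [-t*exp(3*t), -t^2*exp(3*t)/2 + 2*t*exp(3*t), t^2*exp(3*t)/2 + exp(3*t)]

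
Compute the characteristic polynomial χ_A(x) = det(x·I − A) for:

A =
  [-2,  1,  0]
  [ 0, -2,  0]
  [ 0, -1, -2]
x^3 + 6*x^2 + 12*x + 8

Expanding det(x·I − A) (e.g. by cofactor expansion or by noting that A is similar to its Jordan form J, which has the same characteristic polynomial as A) gives
  χ_A(x) = x^3 + 6*x^2 + 12*x + 8
which factors as (x + 2)^3. The eigenvalues (with algebraic multiplicities) are λ = -2 with multiplicity 3.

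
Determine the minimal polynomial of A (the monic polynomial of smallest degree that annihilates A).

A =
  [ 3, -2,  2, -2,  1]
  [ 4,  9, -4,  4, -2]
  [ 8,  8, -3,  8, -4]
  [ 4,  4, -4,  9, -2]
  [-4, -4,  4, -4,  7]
x^2 - 10*x + 25

The characteristic polynomial is χ_A(x) = (x - 5)^5, so the eigenvalues are known. The minimal polynomial is
  m_A(x) = Π_λ (x − λ)^{k_λ}
where k_λ is the size of the *largest* Jordan block for λ (equivalently, the smallest k with (A − λI)^k v = 0 for every generalised eigenvector v of λ).

  λ = 5: largest Jordan block has size 2, contributing (x − 5)^2

So m_A(x) = (x - 5)^2 = x^2 - 10*x + 25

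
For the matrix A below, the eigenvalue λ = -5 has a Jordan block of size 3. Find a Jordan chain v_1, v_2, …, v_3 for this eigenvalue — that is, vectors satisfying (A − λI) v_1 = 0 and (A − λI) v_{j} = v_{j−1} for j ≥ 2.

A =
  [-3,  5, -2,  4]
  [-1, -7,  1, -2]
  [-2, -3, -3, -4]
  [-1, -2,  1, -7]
A Jordan chain for λ = -5 of length 3:
v_1 = (-1, 0, -1, 0)ᵀ
v_2 = (2, -1, -2, -1)ᵀ
v_3 = (1, 0, 0, 0)ᵀ

Let N = A − (-5)·I. We want v_3 with N^3 v_3 = 0 but N^2 v_3 ≠ 0; then v_{j-1} := N · v_j for j = 3, …, 2.

Pick v_3 = (1, 0, 0, 0)ᵀ.
Then v_2 = N · v_3 = (2, -1, -2, -1)ᵀ.
Then v_1 = N · v_2 = (-1, 0, -1, 0)ᵀ.

Sanity check: (A − (-5)·I) v_1 = (0, 0, 0, 0)ᵀ = 0. ✓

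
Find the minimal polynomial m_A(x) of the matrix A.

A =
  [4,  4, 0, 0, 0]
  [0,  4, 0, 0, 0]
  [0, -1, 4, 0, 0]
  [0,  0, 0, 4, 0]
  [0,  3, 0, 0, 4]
x^2 - 8*x + 16

The characteristic polynomial is χ_A(x) = (x - 4)^5, so the eigenvalues are known. The minimal polynomial is
  m_A(x) = Π_λ (x − λ)^{k_λ}
where k_λ is the size of the *largest* Jordan block for λ (equivalently, the smallest k with (A − λI)^k v = 0 for every generalised eigenvector v of λ).

  λ = 4: largest Jordan block has size 2, contributing (x − 4)^2

So m_A(x) = (x - 4)^2 = x^2 - 8*x + 16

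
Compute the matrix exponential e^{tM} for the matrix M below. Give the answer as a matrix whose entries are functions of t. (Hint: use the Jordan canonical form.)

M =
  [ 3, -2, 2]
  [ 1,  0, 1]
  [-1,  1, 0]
e^{tM} =
  [2*t*exp(t) + exp(t), -2*t*exp(t), 2*t*exp(t)]
  [t*exp(t), -t*exp(t) + exp(t), t*exp(t)]
  [-t*exp(t), t*exp(t), -t*exp(t) + exp(t)]

Strategy: write M = P · J · P⁻¹ where J is a Jordan canonical form, so e^{tM} = P · e^{tJ} · P⁻¹, and e^{tJ} can be computed block-by-block.

M has Jordan form
J =
  [1, 1, 0]
  [0, 1, 0]
  [0, 0, 1]
(up to reordering of blocks).

Per-block formulas:
  For a 2×2 Jordan block J_2(1): exp(t · J_2(1)) = e^(1t)·(I + t·N), where N is the 2×2 nilpotent shift.
  For a 1×1 block at λ = 1: exp(t · [1]) = [e^(1t)].

After assembling e^{tJ} and conjugating by P, we get:

e^{tM} =
  [2*t*exp(t) + exp(t), -2*t*exp(t), 2*t*exp(t)]
  [t*exp(t), -t*exp(t) + exp(t), t*exp(t)]
  [-t*exp(t), t*exp(t), -t*exp(t) + exp(t)]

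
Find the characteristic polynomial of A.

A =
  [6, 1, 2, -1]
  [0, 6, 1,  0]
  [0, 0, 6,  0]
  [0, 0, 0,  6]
x^4 - 24*x^3 + 216*x^2 - 864*x + 1296

Expanding det(x·I − A) (e.g. by cofactor expansion or by noting that A is similar to its Jordan form J, which has the same characteristic polynomial as A) gives
  χ_A(x) = x^4 - 24*x^3 + 216*x^2 - 864*x + 1296
which factors as (x - 6)^4. The eigenvalues (with algebraic multiplicities) are λ = 6 with multiplicity 4.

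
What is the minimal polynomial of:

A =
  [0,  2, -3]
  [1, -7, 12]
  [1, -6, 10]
x^3 - 3*x^2 + 3*x - 1

The characteristic polynomial is χ_A(x) = (x - 1)^3, so the eigenvalues are known. The minimal polynomial is
  m_A(x) = Π_λ (x − λ)^{k_λ}
where k_λ is the size of the *largest* Jordan block for λ (equivalently, the smallest k with (A − λI)^k v = 0 for every generalised eigenvector v of λ).

  λ = 1: largest Jordan block has size 3, contributing (x − 1)^3

So m_A(x) = (x - 1)^3 = x^3 - 3*x^2 + 3*x - 1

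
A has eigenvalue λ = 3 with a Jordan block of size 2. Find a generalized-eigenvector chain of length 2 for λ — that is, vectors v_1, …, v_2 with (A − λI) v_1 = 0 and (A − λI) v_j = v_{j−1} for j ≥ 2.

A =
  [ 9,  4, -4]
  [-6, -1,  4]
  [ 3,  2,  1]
A Jordan chain for λ = 3 of length 2:
v_1 = (6, -6, 3)ᵀ
v_2 = (1, 0, 0)ᵀ

Let N = A − (3)·I. We want v_2 with N^2 v_2 = 0 but N^1 v_2 ≠ 0; then v_{j-1} := N · v_j for j = 2, …, 2.

Pick v_2 = (1, 0, 0)ᵀ.
Then v_1 = N · v_2 = (6, -6, 3)ᵀ.

Sanity check: (A − (3)·I) v_1 = (0, 0, 0)ᵀ = 0. ✓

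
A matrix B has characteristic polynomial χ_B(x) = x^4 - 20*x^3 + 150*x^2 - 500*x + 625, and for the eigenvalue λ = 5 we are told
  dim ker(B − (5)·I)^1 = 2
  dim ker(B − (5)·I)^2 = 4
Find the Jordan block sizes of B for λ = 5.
Block sizes for λ = 5: [2, 2]

From the dimensions of kernels of powers, the number of Jordan blocks of size at least j is d_j − d_{j−1} where d_j = dim ker(N^j) (with d_0 = 0). Computing the differences gives [2, 2].
The number of blocks of size exactly k is (#blocks of size ≥ k) − (#blocks of size ≥ k + 1), so the partition is: 2 block(s) of size 2.
In nonincreasing order the block sizes are [2, 2].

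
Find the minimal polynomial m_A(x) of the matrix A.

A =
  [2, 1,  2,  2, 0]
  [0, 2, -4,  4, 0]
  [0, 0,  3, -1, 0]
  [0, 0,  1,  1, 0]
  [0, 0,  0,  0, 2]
x^2 - 4*x + 4

The characteristic polynomial is χ_A(x) = (x - 2)^5, so the eigenvalues are known. The minimal polynomial is
  m_A(x) = Π_λ (x − λ)^{k_λ}
where k_λ is the size of the *largest* Jordan block for λ (equivalently, the smallest k with (A − λI)^k v = 0 for every generalised eigenvector v of λ).

  λ = 2: largest Jordan block has size 2, contributing (x − 2)^2

So m_A(x) = (x - 2)^2 = x^2 - 4*x + 4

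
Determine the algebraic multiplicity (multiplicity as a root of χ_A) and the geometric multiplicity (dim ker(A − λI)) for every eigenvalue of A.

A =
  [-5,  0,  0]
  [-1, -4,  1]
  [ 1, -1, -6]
λ = -5: alg = 3, geom = 2

Step 1 — factor the characteristic polynomial to read off the algebraic multiplicities:
  χ_A(x) = (x + 5)^3

Step 2 — compute geometric multiplicities via the rank-nullity identity g(λ) = n − rank(A − λI):
  rank(A − (-5)·I) = 1, so dim ker(A − (-5)·I) = n − 1 = 2

Summary:
  λ = -5: algebraic multiplicity = 3, geometric multiplicity = 2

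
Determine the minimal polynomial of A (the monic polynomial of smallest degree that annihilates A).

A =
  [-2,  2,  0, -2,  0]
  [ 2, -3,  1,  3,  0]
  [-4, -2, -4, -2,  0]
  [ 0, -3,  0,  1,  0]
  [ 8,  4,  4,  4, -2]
x^3 + 6*x^2 + 12*x + 8

The characteristic polynomial is χ_A(x) = (x + 2)^5, so the eigenvalues are known. The minimal polynomial is
  m_A(x) = Π_λ (x − λ)^{k_λ}
where k_λ is the size of the *largest* Jordan block for λ (equivalently, the smallest k with (A − λI)^k v = 0 for every generalised eigenvector v of λ).

  λ = -2: largest Jordan block has size 3, contributing (x + 2)^3

So m_A(x) = (x + 2)^3 = x^3 + 6*x^2 + 12*x + 8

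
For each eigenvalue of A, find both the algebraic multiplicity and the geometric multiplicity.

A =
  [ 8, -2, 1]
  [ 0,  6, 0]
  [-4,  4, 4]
λ = 6: alg = 3, geom = 2

Step 1 — factor the characteristic polynomial to read off the algebraic multiplicities:
  χ_A(x) = (x - 6)^3

Step 2 — compute geometric multiplicities via the rank-nullity identity g(λ) = n − rank(A − λI):
  rank(A − (6)·I) = 1, so dim ker(A − (6)·I) = n − 1 = 2

Summary:
  λ = 6: algebraic multiplicity = 3, geometric multiplicity = 2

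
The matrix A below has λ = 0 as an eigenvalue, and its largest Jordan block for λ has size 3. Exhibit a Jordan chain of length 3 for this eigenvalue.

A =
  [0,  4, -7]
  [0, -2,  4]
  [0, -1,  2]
A Jordan chain for λ = 0 of length 3:
v_1 = (-1, 0, 0)ᵀ
v_2 = (4, -2, -1)ᵀ
v_3 = (0, 1, 0)ᵀ

Let N = A − (0)·I. We want v_3 with N^3 v_3 = 0 but N^2 v_3 ≠ 0; then v_{j-1} := N · v_j for j = 3, …, 2.

Pick v_3 = (0, 1, 0)ᵀ.
Then v_2 = N · v_3 = (4, -2, -1)ᵀ.
Then v_1 = N · v_2 = (-1, 0, 0)ᵀ.

Sanity check: (A − (0)·I) v_1 = (0, 0, 0)ᵀ = 0. ✓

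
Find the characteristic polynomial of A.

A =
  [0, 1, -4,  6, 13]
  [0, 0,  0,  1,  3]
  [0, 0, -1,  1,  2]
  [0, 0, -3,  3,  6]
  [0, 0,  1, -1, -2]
x^5

Expanding det(x·I − A) (e.g. by cofactor expansion or by noting that A is similar to its Jordan form J, which has the same characteristic polynomial as A) gives
  χ_A(x) = x^5
which factors as x^5. The eigenvalues (with algebraic multiplicities) are λ = 0 with multiplicity 5.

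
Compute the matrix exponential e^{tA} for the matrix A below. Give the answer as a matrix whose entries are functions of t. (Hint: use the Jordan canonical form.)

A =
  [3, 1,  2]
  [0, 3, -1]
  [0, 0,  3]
e^{tA} =
  [exp(3*t), t*exp(3*t), -t^2*exp(3*t)/2 + 2*t*exp(3*t)]
  [0, exp(3*t), -t*exp(3*t)]
  [0, 0, exp(3*t)]

Strategy: write A = P · J · P⁻¹ where J is a Jordan canonical form, so e^{tA} = P · e^{tJ} · P⁻¹, and e^{tJ} can be computed block-by-block.

A has Jordan form
J =
  [3, 1, 0]
  [0, 3, 1]
  [0, 0, 3]
(up to reordering of blocks).

Per-block formulas:
  For a 3×3 Jordan block J_3(3): exp(t · J_3(3)) = e^(3t)·(I + t·N + (t^2/2)·N^2), where N is the 3×3 nilpotent shift.

After assembling e^{tJ} and conjugating by P, we get:

e^{tA} =
  [exp(3*t), t*exp(3*t), -t^2*exp(3*t)/2 + 2*t*exp(3*t)]
  [0, exp(3*t), -t*exp(3*t)]
  [0, 0, exp(3*t)]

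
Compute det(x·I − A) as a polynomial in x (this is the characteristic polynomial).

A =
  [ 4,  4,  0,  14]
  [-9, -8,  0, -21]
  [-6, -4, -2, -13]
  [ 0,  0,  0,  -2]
x^4 + 8*x^3 + 24*x^2 + 32*x + 16

Expanding det(x·I − A) (e.g. by cofactor expansion or by noting that A is similar to its Jordan form J, which has the same characteristic polynomial as A) gives
  χ_A(x) = x^4 + 8*x^3 + 24*x^2 + 32*x + 16
which factors as (x + 2)^4. The eigenvalues (with algebraic multiplicities) are λ = -2 with multiplicity 4.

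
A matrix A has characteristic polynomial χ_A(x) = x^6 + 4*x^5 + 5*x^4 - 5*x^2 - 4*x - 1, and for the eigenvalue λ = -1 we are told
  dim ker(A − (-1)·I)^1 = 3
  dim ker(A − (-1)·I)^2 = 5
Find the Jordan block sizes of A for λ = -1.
Block sizes for λ = -1: [2, 2, 1]

From the dimensions of kernels of powers, the number of Jordan blocks of size at least j is d_j − d_{j−1} where d_j = dim ker(N^j) (with d_0 = 0). Computing the differences gives [3, 2].
The number of blocks of size exactly k is (#blocks of size ≥ k) − (#blocks of size ≥ k + 1), so the partition is: 1 block(s) of size 1, 2 block(s) of size 2.
In nonincreasing order the block sizes are [2, 2, 1].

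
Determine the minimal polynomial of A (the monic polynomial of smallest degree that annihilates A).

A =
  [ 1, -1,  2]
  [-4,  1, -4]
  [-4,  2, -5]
x^2 + 2*x + 1

The characteristic polynomial is χ_A(x) = (x + 1)^3, so the eigenvalues are known. The minimal polynomial is
  m_A(x) = Π_λ (x − λ)^{k_λ}
where k_λ is the size of the *largest* Jordan block for λ (equivalently, the smallest k with (A − λI)^k v = 0 for every generalised eigenvector v of λ).

  λ = -1: largest Jordan block has size 2, contributing (x + 1)^2

So m_A(x) = (x + 1)^2 = x^2 + 2*x + 1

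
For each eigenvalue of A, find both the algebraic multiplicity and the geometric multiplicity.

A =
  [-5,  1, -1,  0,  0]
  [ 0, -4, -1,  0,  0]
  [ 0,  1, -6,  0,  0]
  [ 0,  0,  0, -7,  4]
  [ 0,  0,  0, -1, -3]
λ = -5: alg = 5, geom = 3

Step 1 — factor the characteristic polynomial to read off the algebraic multiplicities:
  χ_A(x) = (x + 5)^5

Step 2 — compute geometric multiplicities via the rank-nullity identity g(λ) = n − rank(A − λI):
  rank(A − (-5)·I) = 2, so dim ker(A − (-5)·I) = n − 2 = 3

Summary:
  λ = -5: algebraic multiplicity = 5, geometric multiplicity = 3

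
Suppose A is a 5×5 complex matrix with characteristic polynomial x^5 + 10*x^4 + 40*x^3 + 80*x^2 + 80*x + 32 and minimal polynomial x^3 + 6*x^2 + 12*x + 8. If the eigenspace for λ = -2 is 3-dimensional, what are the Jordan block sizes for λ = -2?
Block sizes for λ = -2: [3, 1, 1]

Step 1 — from the characteristic polynomial, algebraic multiplicity of λ = -2 is 5. From dim ker(A − (-2)·I) = 3, there are exactly 3 Jordan blocks for λ = -2.
Step 2 — from the minimal polynomial, the factor (x + 2)^3 tells us the largest block for λ = -2 has size 3.
Step 3 — with total size 5, 3 blocks, and largest block 3, the block sizes (in nonincreasing order) are [3, 1, 1].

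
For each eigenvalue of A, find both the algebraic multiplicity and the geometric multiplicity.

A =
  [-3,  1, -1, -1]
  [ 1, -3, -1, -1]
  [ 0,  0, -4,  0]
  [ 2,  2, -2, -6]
λ = -4: alg = 4, geom = 3

Step 1 — factor the characteristic polynomial to read off the algebraic multiplicities:
  χ_A(x) = (x + 4)^4

Step 2 — compute geometric multiplicities via the rank-nullity identity g(λ) = n − rank(A − λI):
  rank(A − (-4)·I) = 1, so dim ker(A − (-4)·I) = n − 1 = 3

Summary:
  λ = -4: algebraic multiplicity = 4, geometric multiplicity = 3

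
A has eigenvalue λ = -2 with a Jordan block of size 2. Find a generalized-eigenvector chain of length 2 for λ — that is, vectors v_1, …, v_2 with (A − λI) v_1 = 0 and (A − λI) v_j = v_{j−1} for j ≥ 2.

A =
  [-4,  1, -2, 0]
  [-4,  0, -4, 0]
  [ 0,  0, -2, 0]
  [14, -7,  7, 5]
A Jordan chain for λ = -2 of length 2:
v_1 = (2, 4, 0, 0)ᵀ
v_2 = (1, 0, -2, 0)ᵀ

Let N = A − (-2)·I. We want v_2 with N^2 v_2 = 0 but N^1 v_2 ≠ 0; then v_{j-1} := N · v_j for j = 2, …, 2.

Pick v_2 = (1, 0, -2, 0)ᵀ.
Then v_1 = N · v_2 = (2, 4, 0, 0)ᵀ.

Sanity check: (A − (-2)·I) v_1 = (0, 0, 0, 0)ᵀ = 0. ✓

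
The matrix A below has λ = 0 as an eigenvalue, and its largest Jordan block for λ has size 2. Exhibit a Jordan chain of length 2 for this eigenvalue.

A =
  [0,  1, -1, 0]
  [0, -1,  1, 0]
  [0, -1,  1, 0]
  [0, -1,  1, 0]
A Jordan chain for λ = 0 of length 2:
v_1 = (1, -1, -1, -1)ᵀ
v_2 = (0, 1, 0, 0)ᵀ

Let N = A − (0)·I. We want v_2 with N^2 v_2 = 0 but N^1 v_2 ≠ 0; then v_{j-1} := N · v_j for j = 2, …, 2.

Pick v_2 = (0, 1, 0, 0)ᵀ.
Then v_1 = N · v_2 = (1, -1, -1, -1)ᵀ.

Sanity check: (A − (0)·I) v_1 = (0, 0, 0, 0)ᵀ = 0. ✓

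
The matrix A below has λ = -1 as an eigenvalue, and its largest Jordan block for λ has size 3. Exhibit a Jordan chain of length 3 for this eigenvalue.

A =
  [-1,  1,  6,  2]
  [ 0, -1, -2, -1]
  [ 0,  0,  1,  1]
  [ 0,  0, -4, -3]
A Jordan chain for λ = -1 of length 3:
v_1 = (2, 0, 0, 0)ᵀ
v_2 = (6, -2, 2, -4)ᵀ
v_3 = (0, 0, 1, 0)ᵀ

Let N = A − (-1)·I. We want v_3 with N^3 v_3 = 0 but N^2 v_3 ≠ 0; then v_{j-1} := N · v_j for j = 3, …, 2.

Pick v_3 = (0, 0, 1, 0)ᵀ.
Then v_2 = N · v_3 = (6, -2, 2, -4)ᵀ.
Then v_1 = N · v_2 = (2, 0, 0, 0)ᵀ.

Sanity check: (A − (-1)·I) v_1 = (0, 0, 0, 0)ᵀ = 0. ✓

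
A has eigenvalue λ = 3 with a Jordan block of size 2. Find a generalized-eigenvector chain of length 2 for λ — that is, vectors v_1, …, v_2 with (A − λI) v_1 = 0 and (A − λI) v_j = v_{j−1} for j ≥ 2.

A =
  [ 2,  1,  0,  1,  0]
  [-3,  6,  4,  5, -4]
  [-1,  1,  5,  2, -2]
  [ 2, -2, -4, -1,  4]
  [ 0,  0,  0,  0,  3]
A Jordan chain for λ = 3 of length 2:
v_1 = (-1, -3, -1, 2, 0)ᵀ
v_2 = (1, 0, 0, 0, 0)ᵀ

Let N = A − (3)·I. We want v_2 with N^2 v_2 = 0 but N^1 v_2 ≠ 0; then v_{j-1} := N · v_j for j = 2, …, 2.

Pick v_2 = (1, 0, 0, 0, 0)ᵀ.
Then v_1 = N · v_2 = (-1, -3, -1, 2, 0)ᵀ.

Sanity check: (A − (3)·I) v_1 = (0, 0, 0, 0, 0)ᵀ = 0. ✓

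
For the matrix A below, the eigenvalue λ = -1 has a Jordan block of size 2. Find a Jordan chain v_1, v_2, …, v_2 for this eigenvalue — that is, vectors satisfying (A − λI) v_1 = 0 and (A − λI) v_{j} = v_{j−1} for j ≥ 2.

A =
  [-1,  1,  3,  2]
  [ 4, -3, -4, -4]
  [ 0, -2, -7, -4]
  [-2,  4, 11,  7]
A Jordan chain for λ = -1 of length 2:
v_1 = (0, 4, 0, -2)ᵀ
v_2 = (1, 0, 0, 0)ᵀ

Let N = A − (-1)·I. We want v_2 with N^2 v_2 = 0 but N^1 v_2 ≠ 0; then v_{j-1} := N · v_j for j = 2, …, 2.

Pick v_2 = (1, 0, 0, 0)ᵀ.
Then v_1 = N · v_2 = (0, 4, 0, -2)ᵀ.

Sanity check: (A − (-1)·I) v_1 = (0, 0, 0, 0)ᵀ = 0. ✓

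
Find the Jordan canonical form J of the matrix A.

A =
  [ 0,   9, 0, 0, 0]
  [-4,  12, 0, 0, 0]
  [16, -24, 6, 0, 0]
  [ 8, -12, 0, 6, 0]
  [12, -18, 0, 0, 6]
J_2(6) ⊕ J_1(6) ⊕ J_1(6) ⊕ J_1(6)

The characteristic polynomial is
  det(x·I − A) = x^5 - 30*x^4 + 360*x^3 - 2160*x^2 + 6480*x - 7776 = (x - 6)^5

Eigenvalues and multiplicities (the geometric multiplicity of λ is n − rank(A − λI), which equals the number of Jordan blocks for λ):
  λ = 6: algebraic multiplicity = 5, geometric multiplicity = 4

Determining the block sizes for each eigenvalue:
  λ = 6: 4 blocks summing to 5 forces exactly one block of size 2 and the rest size 1 → block sizes [2, 1, 1, 1]

Assembling the blocks gives a Jordan form
J =
  [6, 1, 0, 0, 0]
  [0, 6, 0, 0, 0]
  [0, 0, 6, 0, 0]
  [0, 0, 0, 6, 0]
  [0, 0, 0, 0, 6]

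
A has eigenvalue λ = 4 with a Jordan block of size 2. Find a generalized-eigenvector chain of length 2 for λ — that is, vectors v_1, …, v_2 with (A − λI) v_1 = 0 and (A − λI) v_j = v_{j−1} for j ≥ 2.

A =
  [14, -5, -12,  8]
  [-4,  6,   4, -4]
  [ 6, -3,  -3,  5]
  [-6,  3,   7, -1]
A Jordan chain for λ = 4 of length 2:
v_1 = (10, -4, 6, -6)ᵀ
v_2 = (1, 0, 0, 0)ᵀ

Let N = A − (4)·I. We want v_2 with N^2 v_2 = 0 but N^1 v_2 ≠ 0; then v_{j-1} := N · v_j for j = 2, …, 2.

Pick v_2 = (1, 0, 0, 0)ᵀ.
Then v_1 = N · v_2 = (10, -4, 6, -6)ᵀ.

Sanity check: (A − (4)·I) v_1 = (0, 0, 0, 0)ᵀ = 0. ✓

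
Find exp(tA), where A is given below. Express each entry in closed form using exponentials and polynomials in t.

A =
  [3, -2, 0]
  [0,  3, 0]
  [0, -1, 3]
e^{tA} =
  [exp(3*t), -2*t*exp(3*t), 0]
  [0, exp(3*t), 0]
  [0, -t*exp(3*t), exp(3*t)]

Strategy: write A = P · J · P⁻¹ where J is a Jordan canonical form, so e^{tA} = P · e^{tJ} · P⁻¹, and e^{tJ} can be computed block-by-block.

A has Jordan form
J =
  [3, 1, 0]
  [0, 3, 0]
  [0, 0, 3]
(up to reordering of blocks).

Per-block formulas:
  For a 2×2 Jordan block J_2(3): exp(t · J_2(3)) = e^(3t)·(I + t·N), where N is the 2×2 nilpotent shift.
  For a 1×1 block at λ = 3: exp(t · [3]) = [e^(3t)].

After assembling e^{tJ} and conjugating by P, we get:

e^{tA} =
  [exp(3*t), -2*t*exp(3*t), 0]
  [0, exp(3*t), 0]
  [0, -t*exp(3*t), exp(3*t)]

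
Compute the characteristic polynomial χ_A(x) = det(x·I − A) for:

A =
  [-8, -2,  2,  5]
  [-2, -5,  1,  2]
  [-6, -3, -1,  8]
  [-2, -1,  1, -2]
x^4 + 16*x^3 + 96*x^2 + 256*x + 256

Expanding det(x·I − A) (e.g. by cofactor expansion or by noting that A is similar to its Jordan form J, which has the same characteristic polynomial as A) gives
  χ_A(x) = x^4 + 16*x^3 + 96*x^2 + 256*x + 256
which factors as (x + 4)^4. The eigenvalues (with algebraic multiplicities) are λ = -4 with multiplicity 4.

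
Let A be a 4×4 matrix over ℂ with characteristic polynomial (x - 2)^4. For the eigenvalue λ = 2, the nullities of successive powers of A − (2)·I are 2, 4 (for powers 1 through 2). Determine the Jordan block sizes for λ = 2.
Block sizes for λ = 2: [2, 2]

From the dimensions of kernels of powers, the number of Jordan blocks of size at least j is d_j − d_{j−1} where d_j = dim ker(N^j) (with d_0 = 0). Computing the differences gives [2, 2].
The number of blocks of size exactly k is (#blocks of size ≥ k) − (#blocks of size ≥ k + 1), so the partition is: 2 block(s) of size 2.
In nonincreasing order the block sizes are [2, 2].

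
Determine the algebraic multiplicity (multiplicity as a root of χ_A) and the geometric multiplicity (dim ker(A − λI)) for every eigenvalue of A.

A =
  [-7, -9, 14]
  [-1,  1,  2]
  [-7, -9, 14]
λ = 0: alg = 1, geom = 1; λ = 4: alg = 2, geom = 1

Step 1 — factor the characteristic polynomial to read off the algebraic multiplicities:
  χ_A(x) = x*(x - 4)^2

Step 2 — compute geometric multiplicities via the rank-nullity identity g(λ) = n − rank(A − λI):
  rank(A − (0)·I) = 2, so dim ker(A − (0)·I) = n − 2 = 1
  rank(A − (4)·I) = 2, so dim ker(A − (4)·I) = n − 2 = 1

Summary:
  λ = 0: algebraic multiplicity = 1, geometric multiplicity = 1
  λ = 4: algebraic multiplicity = 2, geometric multiplicity = 1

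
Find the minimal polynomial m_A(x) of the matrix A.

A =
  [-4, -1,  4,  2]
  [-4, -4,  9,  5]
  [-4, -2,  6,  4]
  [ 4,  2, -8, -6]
x^3 + 6*x^2 + 12*x + 8

The characteristic polynomial is χ_A(x) = (x + 2)^4, so the eigenvalues are known. The minimal polynomial is
  m_A(x) = Π_λ (x − λ)^{k_λ}
where k_λ is the size of the *largest* Jordan block for λ (equivalently, the smallest k with (A − λI)^k v = 0 for every generalised eigenvector v of λ).

  λ = -2: largest Jordan block has size 3, contributing (x + 2)^3

So m_A(x) = (x + 2)^3 = x^3 + 6*x^2 + 12*x + 8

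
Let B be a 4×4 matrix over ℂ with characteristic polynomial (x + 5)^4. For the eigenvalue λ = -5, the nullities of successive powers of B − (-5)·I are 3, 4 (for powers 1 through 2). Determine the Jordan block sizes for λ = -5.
Block sizes for λ = -5: [2, 1, 1]

From the dimensions of kernels of powers, the number of Jordan blocks of size at least j is d_j − d_{j−1} where d_j = dim ker(N^j) (with d_0 = 0). Computing the differences gives [3, 1].
The number of blocks of size exactly k is (#blocks of size ≥ k) − (#blocks of size ≥ k + 1), so the partition is: 2 block(s) of size 1, 1 block(s) of size 2.
In nonincreasing order the block sizes are [2, 1, 1].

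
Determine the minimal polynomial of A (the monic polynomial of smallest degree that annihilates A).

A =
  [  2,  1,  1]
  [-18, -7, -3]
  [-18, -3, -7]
x^2 + 8*x + 16

The characteristic polynomial is χ_A(x) = (x + 4)^3, so the eigenvalues are known. The minimal polynomial is
  m_A(x) = Π_λ (x − λ)^{k_λ}
where k_λ is the size of the *largest* Jordan block for λ (equivalently, the smallest k with (A − λI)^k v = 0 for every generalised eigenvector v of λ).

  λ = -4: largest Jordan block has size 2, contributing (x + 4)^2

So m_A(x) = (x + 4)^2 = x^2 + 8*x + 16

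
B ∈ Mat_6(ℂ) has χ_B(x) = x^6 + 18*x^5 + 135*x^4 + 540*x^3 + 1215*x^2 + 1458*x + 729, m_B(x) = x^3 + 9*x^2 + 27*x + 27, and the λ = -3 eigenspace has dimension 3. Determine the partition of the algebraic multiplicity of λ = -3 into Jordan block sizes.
Block sizes for λ = -3: [3, 2, 1]

Step 1 — from the characteristic polynomial, algebraic multiplicity of λ = -3 is 6. From dim ker(B − (-3)·I) = 3, there are exactly 3 Jordan blocks for λ = -3.
Step 2 — from the minimal polynomial, the factor (x + 3)^3 tells us the largest block for λ = -3 has size 3.
Step 3 — with total size 6, 3 blocks, and largest block 3, the block sizes (in nonincreasing order) are [3, 2, 1].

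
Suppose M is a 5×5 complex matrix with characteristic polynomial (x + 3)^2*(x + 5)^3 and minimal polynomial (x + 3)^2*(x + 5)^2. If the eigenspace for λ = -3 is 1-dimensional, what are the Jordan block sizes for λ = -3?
Block sizes for λ = -3: [2]

Step 1 — from the characteristic polynomial, algebraic multiplicity of λ = -3 is 2. From dim ker(M − (-3)·I) = 1, there are exactly 1 Jordan blocks for λ = -3.
Step 2 — from the minimal polynomial, the factor (x + 3)^2 tells us the largest block for λ = -3 has size 2.
Step 3 — with total size 2, 1 blocks, and largest block 2, the block sizes (in nonincreasing order) are [2].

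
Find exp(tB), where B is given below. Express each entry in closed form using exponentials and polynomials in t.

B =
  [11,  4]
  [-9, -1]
e^{tB} =
  [6*t*exp(5*t) + exp(5*t), 4*t*exp(5*t)]
  [-9*t*exp(5*t), -6*t*exp(5*t) + exp(5*t)]

Strategy: write B = P · J · P⁻¹ where J is a Jordan canonical form, so e^{tB} = P · e^{tJ} · P⁻¹, and e^{tJ} can be computed block-by-block.

B has Jordan form
J =
  [5, 1]
  [0, 5]
(up to reordering of blocks).

Per-block formulas:
  For a 2×2 Jordan block J_2(5): exp(t · J_2(5)) = e^(5t)·(I + t·N), where N is the 2×2 nilpotent shift.

After assembling e^{tJ} and conjugating by P, we get:

e^{tB} =
  [6*t*exp(5*t) + exp(5*t), 4*t*exp(5*t)]
  [-9*t*exp(5*t), -6*t*exp(5*t) + exp(5*t)]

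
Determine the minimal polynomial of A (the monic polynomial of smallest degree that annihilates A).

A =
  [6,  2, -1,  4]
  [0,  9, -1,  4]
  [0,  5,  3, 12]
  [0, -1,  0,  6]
x^3 - 18*x^2 + 108*x - 216

The characteristic polynomial is χ_A(x) = (x - 6)^4, so the eigenvalues are known. The minimal polynomial is
  m_A(x) = Π_λ (x − λ)^{k_λ}
where k_λ is the size of the *largest* Jordan block for λ (equivalently, the smallest k with (A − λI)^k v = 0 for every generalised eigenvector v of λ).

  λ = 6: largest Jordan block has size 3, contributing (x − 6)^3

So m_A(x) = (x - 6)^3 = x^3 - 18*x^2 + 108*x - 216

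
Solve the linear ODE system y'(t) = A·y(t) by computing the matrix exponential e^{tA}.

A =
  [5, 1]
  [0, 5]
e^{tA} =
  [exp(5*t), t*exp(5*t)]
  [0, exp(5*t)]

Strategy: write A = P · J · P⁻¹ where J is a Jordan canonical form, so e^{tA} = P · e^{tJ} · P⁻¹, and e^{tJ} can be computed block-by-block.

A has Jordan form
J =
  [5, 1]
  [0, 5]
(up to reordering of blocks).

Per-block formulas:
  For a 2×2 Jordan block J_2(5): exp(t · J_2(5)) = e^(5t)·(I + t·N), where N is the 2×2 nilpotent shift.

After assembling e^{tJ} and conjugating by P, we get:

e^{tA} =
  [exp(5*t), t*exp(5*t)]
  [0, exp(5*t)]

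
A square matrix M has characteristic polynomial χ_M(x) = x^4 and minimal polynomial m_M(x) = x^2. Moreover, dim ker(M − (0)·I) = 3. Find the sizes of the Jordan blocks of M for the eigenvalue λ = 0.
Block sizes for λ = 0: [2, 1, 1]

Step 1 — from the characteristic polynomial, algebraic multiplicity of λ = 0 is 4. From dim ker(M − (0)·I) = 3, there are exactly 3 Jordan blocks for λ = 0.
Step 2 — from the minimal polynomial, the factor (x − 0)^2 tells us the largest block for λ = 0 has size 2.
Step 3 — with total size 4, 3 blocks, and largest block 2, the block sizes (in nonincreasing order) are [2, 1, 1].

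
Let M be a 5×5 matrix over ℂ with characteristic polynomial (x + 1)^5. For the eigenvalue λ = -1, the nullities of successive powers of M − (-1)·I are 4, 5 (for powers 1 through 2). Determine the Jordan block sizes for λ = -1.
Block sizes for λ = -1: [2, 1, 1, 1]

From the dimensions of kernels of powers, the number of Jordan blocks of size at least j is d_j − d_{j−1} where d_j = dim ker(N^j) (with d_0 = 0). Computing the differences gives [4, 1].
The number of blocks of size exactly k is (#blocks of size ≥ k) − (#blocks of size ≥ k + 1), so the partition is: 3 block(s) of size 1, 1 block(s) of size 2.
In nonincreasing order the block sizes are [2, 1, 1, 1].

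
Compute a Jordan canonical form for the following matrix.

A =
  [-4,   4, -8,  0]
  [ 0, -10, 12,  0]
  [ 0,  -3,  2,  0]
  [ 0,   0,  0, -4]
J_2(-4) ⊕ J_1(-4) ⊕ J_1(-4)

The characteristic polynomial is
  det(x·I − A) = x^4 + 16*x^3 + 96*x^2 + 256*x + 256 = (x + 4)^4

Eigenvalues and multiplicities (the geometric multiplicity of λ is n − rank(A − λI), which equals the number of Jordan blocks for λ):
  λ = -4: algebraic multiplicity = 4, geometric multiplicity = 3

Determining the block sizes for each eigenvalue:
  λ = -4: 3 blocks summing to 4 forces exactly one block of size 2 and the rest size 1 → block sizes [2, 1, 1]

Assembling the blocks gives a Jordan form
J =
  [-4,  1,  0,  0]
  [ 0, -4,  0,  0]
  [ 0,  0, -4,  0]
  [ 0,  0,  0, -4]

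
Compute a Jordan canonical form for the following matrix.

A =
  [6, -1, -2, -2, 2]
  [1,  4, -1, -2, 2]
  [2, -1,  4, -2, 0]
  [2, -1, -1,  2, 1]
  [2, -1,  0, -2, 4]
J_3(4) ⊕ J_2(4)

The characteristic polynomial is
  det(x·I − A) = x^5 - 20*x^4 + 160*x^3 - 640*x^2 + 1280*x - 1024 = (x - 4)^5

Eigenvalues and multiplicities (the geometric multiplicity of λ is n − rank(A − λI), which equals the number of Jordan blocks for λ):
  λ = 4: algebraic multiplicity = 5, geometric multiplicity = 2

Determining the block sizes for each eigenvalue:
  λ = 4: with am = 5 and gm = 2, the partition is not yet determined (e.g. several partitions of 5 into 2 parts exist). Let N = A − (4)·I. Computing rank(N^1) = 3, rank(N^2) = 1, rank(N^3) = 0; the number of blocks of size ≥ j is rank(N^{j−1}) − rank(N^j), giving [2, 2, 1]. So we have 1 block(s) of size 3, 1 block(s) of size 2 → block sizes [3, 2]

Assembling the blocks gives a Jordan form
J =
  [4, 1, 0, 0, 0]
  [0, 4, 1, 0, 0]
  [0, 0, 4, 0, 0]
  [0, 0, 0, 4, 1]
  [0, 0, 0, 0, 4]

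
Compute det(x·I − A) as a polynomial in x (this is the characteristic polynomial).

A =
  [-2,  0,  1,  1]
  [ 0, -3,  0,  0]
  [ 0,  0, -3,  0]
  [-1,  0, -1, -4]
x^4 + 12*x^3 + 54*x^2 + 108*x + 81

Expanding det(x·I − A) (e.g. by cofactor expansion or by noting that A is similar to its Jordan form J, which has the same characteristic polynomial as A) gives
  χ_A(x) = x^4 + 12*x^3 + 54*x^2 + 108*x + 81
which factors as (x + 3)^4. The eigenvalues (with algebraic multiplicities) are λ = -3 with multiplicity 4.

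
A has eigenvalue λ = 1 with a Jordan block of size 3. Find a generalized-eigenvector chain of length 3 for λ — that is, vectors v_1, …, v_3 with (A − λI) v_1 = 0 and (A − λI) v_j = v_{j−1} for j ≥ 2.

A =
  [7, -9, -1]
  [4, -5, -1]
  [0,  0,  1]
A Jordan chain for λ = 1 of length 3:
v_1 = (3, 2, 0)ᵀ
v_2 = (-1, -1, 0)ᵀ
v_3 = (0, 0, 1)ᵀ

Let N = A − (1)·I. We want v_3 with N^3 v_3 = 0 but N^2 v_3 ≠ 0; then v_{j-1} := N · v_j for j = 3, …, 2.

Pick v_3 = (0, 0, 1)ᵀ.
Then v_2 = N · v_3 = (-1, -1, 0)ᵀ.
Then v_1 = N · v_2 = (3, 2, 0)ᵀ.

Sanity check: (A − (1)·I) v_1 = (0, 0, 0)ᵀ = 0. ✓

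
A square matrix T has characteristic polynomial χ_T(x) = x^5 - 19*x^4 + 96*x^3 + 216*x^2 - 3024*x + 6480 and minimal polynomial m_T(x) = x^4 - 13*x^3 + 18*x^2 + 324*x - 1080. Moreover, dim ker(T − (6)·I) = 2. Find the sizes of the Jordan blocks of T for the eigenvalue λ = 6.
Block sizes for λ = 6: [3, 1]

Step 1 — from the characteristic polynomial, algebraic multiplicity of λ = 6 is 4. From dim ker(T − (6)·I) = 2, there are exactly 2 Jordan blocks for λ = 6.
Step 2 — from the minimal polynomial, the factor (x − 6)^3 tells us the largest block for λ = 6 has size 3.
Step 3 — with total size 4, 2 blocks, and largest block 3, the block sizes (in nonincreasing order) are [3, 1].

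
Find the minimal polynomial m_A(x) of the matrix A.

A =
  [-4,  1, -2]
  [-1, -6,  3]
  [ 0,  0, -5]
x^3 + 15*x^2 + 75*x + 125

The characteristic polynomial is χ_A(x) = (x + 5)^3, so the eigenvalues are known. The minimal polynomial is
  m_A(x) = Π_λ (x − λ)^{k_λ}
where k_λ is the size of the *largest* Jordan block for λ (equivalently, the smallest k with (A − λI)^k v = 0 for every generalised eigenvector v of λ).

  λ = -5: largest Jordan block has size 3, contributing (x + 5)^3

So m_A(x) = (x + 5)^3 = x^3 + 15*x^2 + 75*x + 125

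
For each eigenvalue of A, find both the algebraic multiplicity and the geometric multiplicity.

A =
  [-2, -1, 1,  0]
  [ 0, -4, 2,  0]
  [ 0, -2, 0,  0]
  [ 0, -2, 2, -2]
λ = -2: alg = 4, geom = 3

Step 1 — factor the characteristic polynomial to read off the algebraic multiplicities:
  χ_A(x) = (x + 2)^4

Step 2 — compute geometric multiplicities via the rank-nullity identity g(λ) = n − rank(A − λI):
  rank(A − (-2)·I) = 1, so dim ker(A − (-2)·I) = n − 1 = 3

Summary:
  λ = -2: algebraic multiplicity = 4, geometric multiplicity = 3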